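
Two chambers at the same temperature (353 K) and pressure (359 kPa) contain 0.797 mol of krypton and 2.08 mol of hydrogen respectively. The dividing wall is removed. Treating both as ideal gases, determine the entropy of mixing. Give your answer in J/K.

Mole fractions: x_A = 0.797/2.88 = 0.277, x_B = 0.723.
ΔS_mix = −R(n_A ln x_A + n_B ln x_B) = −8.314 × (0.797 ln 0.277 + 2.08 ln 0.723) = 14.1 J/K.

ΔS_mix = 14.1 J/K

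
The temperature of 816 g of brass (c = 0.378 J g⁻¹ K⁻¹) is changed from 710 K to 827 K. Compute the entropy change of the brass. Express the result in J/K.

ΔS = ∫dQ_rev/T = m c ln(T₂/T₁) = 816 × 0.378 × ln(827/710) = 47.1 J/K.

ΔS = 47.1 J/K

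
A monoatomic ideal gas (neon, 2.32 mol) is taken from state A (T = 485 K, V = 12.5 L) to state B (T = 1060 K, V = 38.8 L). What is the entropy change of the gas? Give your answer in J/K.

ΔS = 44.5 J/K

Entropy is a state function: ΔS = nC_V ln(T₂/T₁) + nR ln(V₂/V₁), with C_V = 3R/2 = 12.47 J mol⁻¹ K⁻¹ for a monoatomic ideal gas.
ΔS = 2.32 × [12.47 × ln(1060/485) + 8.314 × ln(38.8/12.5)] = 44.5 J/K.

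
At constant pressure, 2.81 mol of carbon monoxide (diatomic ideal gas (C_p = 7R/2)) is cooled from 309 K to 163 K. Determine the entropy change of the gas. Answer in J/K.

At constant pressure, ΔS = nC_p ln(T₂/T₁) with C_p = 7R/2 = 29.1 J mol⁻¹ K⁻¹.
ΔS = 2.81 × 29.1 × ln(163/309) = -52.3 J/K.

ΔS = -52.3 J/K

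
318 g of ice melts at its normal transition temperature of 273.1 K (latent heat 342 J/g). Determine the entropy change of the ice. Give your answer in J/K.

ΔS = 398 J/K

Heat absorbed by the substance: Q = mL = 318 × 342 = 108756 J.
At constant T, ΔS = Q_rev/T = 108756 / 273.1 = 398 J/K.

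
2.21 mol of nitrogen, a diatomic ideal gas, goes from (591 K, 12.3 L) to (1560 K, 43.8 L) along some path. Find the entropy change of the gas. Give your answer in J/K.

ΔS = 67.9 J/K

Entropy is a state function: ΔS = nC_V ln(T₂/T₁) + nR ln(V₂/V₁), with C_V = 5R/2 = 20.79 J mol⁻¹ K⁻¹ for a diatomic ideal gas.
ΔS = 2.21 × [20.79 × ln(1560/591) + 8.314 × ln(43.8/12.3)] = 67.9 J/K.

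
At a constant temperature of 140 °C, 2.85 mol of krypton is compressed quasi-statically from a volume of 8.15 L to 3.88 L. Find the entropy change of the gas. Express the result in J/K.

For an isothermal ideal gas ΔS_gas = nR ln(V₂/V₁) = 2.85 × 8.314 × ln(3.88/8.15) = -17.6 J/K.

ΔS_gas = -17.6 J/K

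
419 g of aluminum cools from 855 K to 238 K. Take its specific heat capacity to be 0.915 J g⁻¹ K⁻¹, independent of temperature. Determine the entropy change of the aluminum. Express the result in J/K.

ΔS = ∫dQ_rev/T = m c ln(T₂/T₁) = 419 × 0.915 × ln(238/855) = -490 J/K.

ΔS = -490 J/K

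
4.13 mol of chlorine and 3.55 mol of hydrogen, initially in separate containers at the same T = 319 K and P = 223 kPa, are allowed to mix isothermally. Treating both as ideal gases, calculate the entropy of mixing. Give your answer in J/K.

ΔS_mix = 44.1 J/K

Mole fractions: x_A = 4.13/7.68 = 0.538, x_B = 0.462.
ΔS_mix = −R(n_A ln x_A + n_B ln x_B) = −8.314 × (4.13 ln 0.538 + 3.55 ln 0.462) = 44.1 J/K.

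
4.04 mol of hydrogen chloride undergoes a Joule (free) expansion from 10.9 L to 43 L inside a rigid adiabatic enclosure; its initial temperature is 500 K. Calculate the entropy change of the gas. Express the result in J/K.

ΔS_gas = 46.1 J/K

For an ideal gas in free expansion Q = 0 and W = 0, so T is unchanged.
Entropy is a state function; using a reversible isothermal path, ΔS_gas = nR ln(V₂/V₁) = 4.04 × 8.314 × ln(43/10.9) = 46.1 J/K.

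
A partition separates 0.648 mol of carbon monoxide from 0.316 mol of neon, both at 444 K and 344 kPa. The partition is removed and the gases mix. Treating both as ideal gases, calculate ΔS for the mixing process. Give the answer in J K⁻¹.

Mole fractions: x_A = 0.648/0.964 = 0.672, x_B = 0.328.
ΔS_mix = −R(n_A ln x_A + n_B ln x_B) = −8.314 × (0.648 ln 0.672 + 0.316 ln 0.328) = 5.07 J/K.

ΔS_mix = 5.07 J/K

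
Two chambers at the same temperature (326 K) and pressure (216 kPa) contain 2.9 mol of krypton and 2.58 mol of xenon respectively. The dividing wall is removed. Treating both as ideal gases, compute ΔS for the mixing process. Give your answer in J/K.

ΔS_mix = 31.5 J/K

Mole fractions: x_A = 2.9/5.48 = 0.529, x_B = 0.471.
ΔS_mix = −R(n_A ln x_A + n_B ln x_B) = −8.314 × (2.9 ln 0.529 + 2.58 ln 0.471) = 31.5 J/K.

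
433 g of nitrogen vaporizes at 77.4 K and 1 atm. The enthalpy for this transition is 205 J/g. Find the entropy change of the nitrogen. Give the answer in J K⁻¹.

ΔS = 1150 J/K

Heat absorbed by the substance: Q = mL = 433 × 205 = 88765 J.
At constant T, ΔS = Q_rev/T = 88765 / 77.4 = 1150 J/K.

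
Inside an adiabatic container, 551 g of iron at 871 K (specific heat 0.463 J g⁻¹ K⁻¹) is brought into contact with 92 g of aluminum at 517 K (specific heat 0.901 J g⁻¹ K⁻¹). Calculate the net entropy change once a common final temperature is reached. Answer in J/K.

ΔS_total = 7.75 J/K

Energy balance: T_f = (m₁c₁T₁ + m₂c₂T₂)/(m₁c₁ + m₂c₂) = 784.19 K.
ΔS₁ = m₁c₁ ln(T_f/T₁) = 255.113 × ln(784.19/871) = -26.786 J/K.
ΔS₂ = m₂c₂ ln(T_f/T₂) = 82.892 × ln(784.19/517) = 34.533 J/K.
ΔS_total = -26.786 + 34.533 = 7.75 J/K.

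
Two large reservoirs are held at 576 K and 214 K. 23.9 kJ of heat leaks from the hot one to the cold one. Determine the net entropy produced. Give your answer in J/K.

ΔS_hot = −Q/T_H = −23900/576 = -41.49 J/K and ΔS_cold = +Q/T_C = 23900/214 = 111.7 J/K.
ΔS_total = -41.49 + 111.7 = 70.2 J/K, positive as the second law requires.

ΔS_total = 70.2 J/K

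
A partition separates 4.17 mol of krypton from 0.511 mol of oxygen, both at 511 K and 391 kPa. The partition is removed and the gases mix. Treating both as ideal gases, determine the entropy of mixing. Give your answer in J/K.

ΔS_mix = 13.4 J/K

Mole fractions: x_A = 4.17/4.68 = 0.891, x_B = 0.109.
ΔS_mix = −R(n_A ln x_A + n_B ln x_B) = −8.314 × (4.17 ln 0.891 + 0.511 ln 0.109) = 13.4 J/K.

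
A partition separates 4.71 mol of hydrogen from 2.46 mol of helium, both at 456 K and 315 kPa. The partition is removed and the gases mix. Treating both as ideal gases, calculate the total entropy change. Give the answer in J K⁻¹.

Mole fractions: x_A = 4.71/7.17 = 0.657, x_B = 0.343.
ΔS_mix = −R(n_A ln x_A + n_B ln x_B) = −8.314 × (4.71 ln 0.657 + 2.46 ln 0.343) = 38.3 J/K.

ΔS_mix = 38.3 J/K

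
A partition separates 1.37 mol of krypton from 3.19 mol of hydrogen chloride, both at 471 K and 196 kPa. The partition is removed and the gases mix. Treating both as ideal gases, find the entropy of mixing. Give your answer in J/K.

ΔS_mix = 23.2 J/K

Mole fractions: x_A = 1.37/4.56 = 0.3, x_B = 0.7.
ΔS_mix = −R(n_A ln x_A + n_B ln x_B) = −8.314 × (1.37 ln 0.3 + 3.19 ln 0.7) = 23.2 J/K.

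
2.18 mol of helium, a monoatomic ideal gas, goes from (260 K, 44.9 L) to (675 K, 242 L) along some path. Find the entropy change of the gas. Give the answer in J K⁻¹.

Entropy is a state function: ΔS = nC_V ln(T₂/T₁) + nR ln(V₂/V₁), with C_V = 3R/2 = 12.47 J mol⁻¹ K⁻¹ for a monoatomic ideal gas.
ΔS = 2.18 × [12.47 × ln(675/260) + 8.314 × ln(242/44.9)] = 56.5 J/K.

ΔS = 56.5 J/K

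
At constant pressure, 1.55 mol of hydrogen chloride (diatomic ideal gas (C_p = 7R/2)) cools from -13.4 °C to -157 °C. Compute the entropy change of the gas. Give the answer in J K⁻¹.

ΔS = -36.3 J/K

In kelvin: T₁ = 259.75 K, T₂ = 116.15 K. At constant pressure, ΔS = nC_p ln(T₂/T₁) with C_p = 7R/2 = 29.1 J mol⁻¹ K⁻¹.
ΔS = 1.55 × 29.1 × ln(116.15/259.75) = -36.3 J/K.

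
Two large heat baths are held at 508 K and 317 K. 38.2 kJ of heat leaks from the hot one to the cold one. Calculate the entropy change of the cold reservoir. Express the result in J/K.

ΔS_cold = 121 J/K

The cold reservoir gains heat Q, so ΔS_cold = +Q/T_C = 38200/317 = 121 J/K.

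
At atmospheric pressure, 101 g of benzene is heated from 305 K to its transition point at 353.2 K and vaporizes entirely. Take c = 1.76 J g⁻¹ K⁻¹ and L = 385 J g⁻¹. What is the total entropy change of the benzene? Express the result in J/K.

ΔS = 136 J/K

Warming step: ΔS₁ = m c ln(T_tr/T_i) = 101 × 1.76 × ln(353.2/305) = 26.08 J/K.
Phase change: ΔS₂ = +mL/T_tr = 101 × 385 / 353.2 = 110.1 J/K.
ΔS_total = (26.08) + (110.1) = 136 J/K.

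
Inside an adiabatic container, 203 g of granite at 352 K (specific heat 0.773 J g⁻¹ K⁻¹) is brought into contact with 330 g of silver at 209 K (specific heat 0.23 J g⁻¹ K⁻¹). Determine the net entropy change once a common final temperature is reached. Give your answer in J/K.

Energy balance: T_f = (m₁c₁T₁ + m₂c₂T₂)/(m₁c₁ + m₂c₂) = 305.38 K.
ΔS₁ = m₁c₁ ln(T_f/T₁) = 156.919 × ln(305.38/352) = -22.29 J/K.
ΔS₂ = m₂c₂ ln(T_f/T₂) = 75.9 × ln(305.38/209) = 28.78 J/K.
ΔS_total = -22.29 + 28.78 = 6.49 J/K.

ΔS_total = 6.49 J/K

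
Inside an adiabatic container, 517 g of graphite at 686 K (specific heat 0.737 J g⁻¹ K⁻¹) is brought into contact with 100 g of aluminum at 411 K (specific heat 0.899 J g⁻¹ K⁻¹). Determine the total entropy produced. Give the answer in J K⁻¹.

Energy balance: T_f = (m₁c₁T₁ + m₂c₂T₂)/(m₁c₁ + m₂c₂) = 633.5 K.
ΔS₁ = m₁c₁ ln(T_f/T₁) = 381.029 × ln(633.5/686) = -30.335 J/K.
ΔS₂ = m₂c₂ ln(T_f/T₂) = 89.9 × ln(633.5/411) = 38.897 J/K.
ΔS_total = -30.335 + 38.897 = 8.56 J/K.

ΔS_total = 8.56 J/K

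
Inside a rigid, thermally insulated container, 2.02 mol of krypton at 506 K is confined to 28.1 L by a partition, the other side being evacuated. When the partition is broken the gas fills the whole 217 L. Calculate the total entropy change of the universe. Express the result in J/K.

For an ideal gas in free expansion Q = 0 and W = 0, so T is unchanged.
Entropy is a state function; using a reversible isothermal path, ΔS_gas = nR ln(V₂/V₁) = 2.02 × 8.314 × ln(217/28.1) = 34.3 J/K.
The insulated surroundings exchange no heat, so ΔS_surr = 0 and ΔS_universe = ΔS_gas.

ΔS_universe = 34.3 J/K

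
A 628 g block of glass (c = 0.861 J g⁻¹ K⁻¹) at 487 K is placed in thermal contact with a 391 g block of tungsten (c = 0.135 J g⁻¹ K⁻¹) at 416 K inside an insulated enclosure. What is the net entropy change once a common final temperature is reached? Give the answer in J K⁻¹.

ΔS_total = 0.572 J/K

Energy balance: T_f = (m₁c₁T₁ + m₂c₂T₂)/(m₁c₁ + m₂c₂) = 480.69 K.
ΔS₁ = m₁c₁ ln(T_f/T₁) = 540.708 × ln(480.69/487) = -7.057 J/K.
ΔS₂ = m₂c₂ ln(T_f/T₂) = 52.785 × ln(480.69/416) = 7.629 J/K.
ΔS_total = -7.057 + 7.629 = 0.572 J/K.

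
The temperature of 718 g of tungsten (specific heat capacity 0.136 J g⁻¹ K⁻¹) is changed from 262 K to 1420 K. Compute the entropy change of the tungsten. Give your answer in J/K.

ΔS = 165 J/K

ΔS = ∫dQ_rev/T = m c ln(T₂/T₁) = 718 × 0.136 × ln(1420/262) = 165 J/K.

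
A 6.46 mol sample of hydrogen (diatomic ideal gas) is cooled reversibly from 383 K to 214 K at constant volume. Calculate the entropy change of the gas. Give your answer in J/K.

ΔS = -78.2 J/K

At constant volume, ΔS = nC_V ln(T₂/T₁) with C_V = 5R/2 = 20.79 J mol⁻¹ K⁻¹.
ΔS = 6.46 × 20.79 × ln(214/383) = -78.2 J/K.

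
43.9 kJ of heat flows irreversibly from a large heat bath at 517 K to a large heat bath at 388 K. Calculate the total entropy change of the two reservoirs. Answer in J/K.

ΔS_hot = −Q/T_H = −43900/517 = -84.91 J/K and ΔS_cold = +Q/T_C = 43900/388 = 113.1 J/K.
ΔS_total = -84.91 + 113.1 = 28.2 J/K, positive as the second law requires.

ΔS_total = 28.2 J/K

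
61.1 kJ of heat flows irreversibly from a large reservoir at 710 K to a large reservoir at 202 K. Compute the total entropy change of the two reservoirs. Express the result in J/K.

ΔS_total = 216 J/K

ΔS_hot = −Q/T_H = −61100/710 = -86.06 J/K and ΔS_cold = +Q/T_C = 61100/202 = 302.5 J/K.
ΔS_total = -86.06 + 302.5 = 216 J/K, positive as the second law requires.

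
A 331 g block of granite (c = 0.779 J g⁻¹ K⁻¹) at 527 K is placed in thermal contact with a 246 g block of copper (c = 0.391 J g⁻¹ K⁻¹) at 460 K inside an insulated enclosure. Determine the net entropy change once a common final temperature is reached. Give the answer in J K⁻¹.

ΔS_total = 0.634 J/K

Energy balance: T_f = (m₁c₁T₁ + m₂c₂T₂)/(m₁c₁ + m₂c₂) = 508.8 K.
ΔS₁ = m₁c₁ ln(T_f/T₁) = 257.849 × ln(508.8/527) = -9.064 J/K.
ΔS₂ = m₂c₂ ln(T_f/T₂) = 96.186 × ln(508.8/460) = 9.698 J/K.
ΔS_total = -9.064 + 9.698 = 0.634 J/K.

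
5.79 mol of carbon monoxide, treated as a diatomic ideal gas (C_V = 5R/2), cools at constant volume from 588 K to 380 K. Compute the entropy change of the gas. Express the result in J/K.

At constant volume, ΔS = nC_V ln(T₂/T₁) with C_V = 5R/2 = 20.79 J mol⁻¹ K⁻¹.
ΔS = 5.79 × 20.79 × ln(380/588) = -52.5 J/K.

ΔS = -52.5 J/K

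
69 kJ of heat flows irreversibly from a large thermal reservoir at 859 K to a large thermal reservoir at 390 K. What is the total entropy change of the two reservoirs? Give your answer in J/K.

ΔS_total = 96.6 J/K

ΔS_hot = −Q/T_H = −69000/859 = -80.33 J/K and ΔS_cold = +Q/T_C = 69000/390 = 176.9 J/K.
ΔS_total = -80.33 + 176.9 = 96.6 J/K, positive as the second law requires.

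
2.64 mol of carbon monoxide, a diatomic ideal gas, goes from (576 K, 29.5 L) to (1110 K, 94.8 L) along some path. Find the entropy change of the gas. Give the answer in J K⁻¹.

ΔS = 61.6 J/K

Entropy is a state function: ΔS = nC_V ln(T₂/T₁) + nR ln(V₂/V₁), with C_V = 5R/2 = 20.79 J mol⁻¹ K⁻¹ for a diatomic ideal gas.
ΔS = 2.64 × [20.79 × ln(1110/576) + 8.314 × ln(94.8/29.5)] = 61.6 J/K.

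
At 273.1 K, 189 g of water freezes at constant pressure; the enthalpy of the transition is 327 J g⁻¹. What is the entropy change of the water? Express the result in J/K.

Heat released by the substance: Q = −mL = −189 × 327 = −61803 J.
At constant T, ΔS = Q_rev/T = −61803 / 273.1 = -226 J/K.

ΔS = -226 J/K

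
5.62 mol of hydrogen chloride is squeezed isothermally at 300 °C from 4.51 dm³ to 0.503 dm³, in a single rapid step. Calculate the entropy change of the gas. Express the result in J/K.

Entropy is a state function, so ΔS_gas depends only on the end states.
For an isothermal ideal gas ΔS_gas = nR ln(V₂/V₁) = 5.62 × 8.314 × ln(0.503/4.51) = -102 J/K.

ΔS_gas = -102 J/K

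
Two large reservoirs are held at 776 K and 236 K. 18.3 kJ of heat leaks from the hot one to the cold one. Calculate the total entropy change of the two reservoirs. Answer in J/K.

ΔS_hot = −Q/T_H = −18300/776 = -23.58 J/K and ΔS_cold = +Q/T_C = 18300/236 = 77.54 J/K.
ΔS_total = -23.58 + 77.54 = 54 J/K, positive as the second law requires.

ΔS_total = 54 J/K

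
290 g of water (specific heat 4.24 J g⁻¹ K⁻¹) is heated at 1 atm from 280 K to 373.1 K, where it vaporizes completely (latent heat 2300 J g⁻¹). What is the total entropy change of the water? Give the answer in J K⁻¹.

Warming step: ΔS₁ = m c ln(T_tr/T_i) = 290 × 4.24 × ln(373.1/280) = 353 J/K.
Phase change: ΔS₂ = +mL/T_tr = 290 × 2300 / 373.1 = 1788 J/K.
ΔS_total = (353) + (1788) = 2140 J/K.

ΔS = 2140 J/K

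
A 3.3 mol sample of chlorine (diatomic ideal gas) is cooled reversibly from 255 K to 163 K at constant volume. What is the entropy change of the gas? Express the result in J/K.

ΔS = -30.7 J/K

At constant volume, ΔS = nC_V ln(T₂/T₁) with C_V = 5R/2 = 20.79 J mol⁻¹ K⁻¹.
ΔS = 3.3 × 20.79 × ln(163/255) = -30.7 J/K.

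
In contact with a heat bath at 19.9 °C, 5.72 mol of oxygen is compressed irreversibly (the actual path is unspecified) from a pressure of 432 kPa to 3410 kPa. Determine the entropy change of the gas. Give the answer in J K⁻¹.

Entropy is a state function, so ΔS_gas depends only on the end states.
For an isothermal ideal gas ΔS_gas = nR ln(P₁/P₂) = 5.72 × 8.314 × ln(432/3410) = -98.3 J/K.

ΔS_gas = -98.3 J/K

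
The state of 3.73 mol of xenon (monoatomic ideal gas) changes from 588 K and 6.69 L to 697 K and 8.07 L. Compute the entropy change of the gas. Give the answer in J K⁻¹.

ΔS = 13.7 J/K

Entropy is a state function: ΔS = nC_V ln(T₂/T₁) + nR ln(V₂/V₁), with C_V = 3R/2 = 12.47 J mol⁻¹ K⁻¹ for a monoatomic ideal gas.
ΔS = 3.73 × [12.47 × ln(697/588) + 8.314 × ln(8.07/6.69)] = 13.7 J/K.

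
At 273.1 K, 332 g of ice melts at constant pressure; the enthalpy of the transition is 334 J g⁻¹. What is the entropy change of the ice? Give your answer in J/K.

ΔS = 406 J/K

Heat absorbed by the substance: Q = mL = 332 × 334 = 110888 J.
At constant T, ΔS = Q_rev/T = 110888 / 273.1 = 406 J/K.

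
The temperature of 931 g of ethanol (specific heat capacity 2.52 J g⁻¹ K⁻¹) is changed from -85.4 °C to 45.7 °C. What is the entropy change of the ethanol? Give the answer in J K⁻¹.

In kelvin: T₁ = 187.75 K, T₂ = 318.85 K. ΔS = ∫dQ_rev/T = m c ln(T₂/T₁) = 931 × 2.52 × ln(318.85/187.75) = 1240 J/K.

ΔS = 1240 J/K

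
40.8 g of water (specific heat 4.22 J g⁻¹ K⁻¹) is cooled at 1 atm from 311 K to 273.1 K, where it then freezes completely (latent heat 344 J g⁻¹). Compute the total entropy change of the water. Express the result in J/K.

Cooling step: ΔS₁ = m c ln(T_tr/T_i) = 40.8 × 4.22 × ln(273.1/311) = -22.38 J/K.
Phase change: ΔS₂ = −mL/T_tr = −40.8 × 344 / 273.1 = -51.39 J/K.
ΔS_total = (-22.38) + (-51.39) = -73.8 J/K.

ΔS = -73.8 J/K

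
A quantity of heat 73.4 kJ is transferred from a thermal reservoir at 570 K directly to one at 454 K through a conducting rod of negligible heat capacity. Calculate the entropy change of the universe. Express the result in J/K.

ΔS_hot = −Q/T_H = −73400/570 = -128.8 J/K and ΔS_cold = +Q/T_C = 73400/454 = 161.7 J/K.
ΔS_total = -128.8 + 161.7 = 32.9 J/K, positive as the second law requires.

ΔS_total = 32.9 J/K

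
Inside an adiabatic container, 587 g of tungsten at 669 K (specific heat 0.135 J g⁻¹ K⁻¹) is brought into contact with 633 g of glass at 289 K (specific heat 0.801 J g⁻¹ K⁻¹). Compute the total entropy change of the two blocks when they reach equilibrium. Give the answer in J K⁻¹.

ΔS_total = 29.4 J/K

Energy balance: T_f = (m₁c₁T₁ + m₂c₂T₂)/(m₁c₁ + m₂c₂) = 340.36 K.
ΔS₁ = m₁c₁ ln(T_f/T₁) = 79.245 × ln(340.36/669) = -53.55 J/K.
ΔS₂ = m₂c₂ ln(T_f/T₂) = 507.033 × ln(340.36/289) = 82.94 J/K.
ΔS_total = -53.55 + 82.94 = 29.4 J/K.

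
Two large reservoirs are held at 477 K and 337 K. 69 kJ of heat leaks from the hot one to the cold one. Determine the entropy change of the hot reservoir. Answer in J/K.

ΔS_hot = -145 J/K

The hot reservoir loses heat Q, so ΔS_hot = −Q/T_H = −69000/477 = -145 J/K.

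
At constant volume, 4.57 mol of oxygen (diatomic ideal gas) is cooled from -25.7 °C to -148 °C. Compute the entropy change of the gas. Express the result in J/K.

In kelvin: T₁ = 247.45 K, T₂ = 125.15 K. At constant volume, ΔS = nC_V ln(T₂/T₁) with C_V = 5R/2 = 20.79 J mol⁻¹ K⁻¹.
ΔS = 4.57 × 20.79 × ln(125.15/247.45) = -64.8 J/K.

ΔS = -64.8 J/K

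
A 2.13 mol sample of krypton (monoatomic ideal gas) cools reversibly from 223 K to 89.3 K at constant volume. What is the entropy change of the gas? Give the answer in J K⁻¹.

ΔS = -24.3 J/K

At constant volume, ΔS = nC_V ln(T₂/T₁) with C_V = 3R/2 = 12.47 J mol⁻¹ K⁻¹.
ΔS = 2.13 × 12.47 × ln(89.3/223) = -24.3 J/K.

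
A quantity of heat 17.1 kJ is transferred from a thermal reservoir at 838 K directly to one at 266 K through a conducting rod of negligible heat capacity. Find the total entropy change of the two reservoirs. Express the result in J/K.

ΔS_hot = −Q/T_H = −17100/838 = -20.41 J/K and ΔS_cold = +Q/T_C = 17100/266 = 64.29 J/K.
ΔS_total = -20.41 + 64.29 = 43.9 J/K, positive as the second law requires.

ΔS_total = 43.9 J/K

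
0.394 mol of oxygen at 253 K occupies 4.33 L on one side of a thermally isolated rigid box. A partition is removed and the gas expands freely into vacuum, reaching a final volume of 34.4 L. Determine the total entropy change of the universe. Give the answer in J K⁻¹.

For an ideal gas in free expansion Q = 0 and W = 0, so T is unchanged.
Entropy is a state function; using a reversible isothermal path, ΔS_gas = nR ln(V₂/V₁) = 0.394 × 8.314 × ln(34.4/4.33) = 6.79 J/K.
The insulated surroundings exchange no heat, so ΔS_surr = 0 and ΔS_universe = ΔS_gas.

ΔS_universe = 6.79 J/K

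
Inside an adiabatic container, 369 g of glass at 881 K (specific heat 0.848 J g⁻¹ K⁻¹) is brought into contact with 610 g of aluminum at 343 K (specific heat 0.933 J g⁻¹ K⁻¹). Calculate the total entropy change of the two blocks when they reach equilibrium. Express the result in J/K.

ΔS_total = 95 J/K

Energy balance: T_f = (m₁c₁T₁ + m₂c₂T₂)/(m₁c₁ + m₂c₂) = 533.86 K.
ΔS₁ = m₁c₁ ln(T_f/T₁) = 312.912 × ln(533.86/881) = -156.75 J/K.
ΔS₂ = m₂c₂ ln(T_f/T₂) = 569.13 × ln(533.86/343) = 251.79 J/K.
ΔS_total = -156.75 + 251.79 = 95 J/K.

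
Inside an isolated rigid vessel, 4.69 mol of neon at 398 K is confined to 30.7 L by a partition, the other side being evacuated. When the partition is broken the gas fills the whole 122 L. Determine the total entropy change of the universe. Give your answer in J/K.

ΔS_universe = 53.8 J/K

No heat is exchanged and no work is done, so the ideal-gas temperature stays constant.
Entropy is a state function; using a reversible isothermal path, ΔS_gas = nR ln(V₂/V₁) = 4.69 × 8.314 × ln(122/30.7) = 53.8 J/K.
The insulated surroundings exchange no heat, so ΔS_surr = 0 and ΔS_universe = ΔS_gas.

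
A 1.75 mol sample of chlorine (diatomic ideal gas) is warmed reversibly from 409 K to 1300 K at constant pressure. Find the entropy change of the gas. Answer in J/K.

ΔS = 58.9 J/K

At constant pressure, ΔS = nC_p ln(T₂/T₁) with C_p = 7R/2 = 29.1 J mol⁻¹ K⁻¹.
ΔS = 1.75 × 29.1 × ln(1300/409) = 58.9 J/K.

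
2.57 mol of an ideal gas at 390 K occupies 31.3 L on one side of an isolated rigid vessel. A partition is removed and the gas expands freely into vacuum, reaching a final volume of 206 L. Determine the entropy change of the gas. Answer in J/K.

For an ideal gas in free expansion Q = 0 and W = 0, so T is unchanged.
Entropy is a state function; using a reversible isothermal path, ΔS_gas = nR ln(V₂/V₁) = 2.57 × 8.314 × ln(206/31.3) = 40.3 J/K.

ΔS_gas = 40.3 J/K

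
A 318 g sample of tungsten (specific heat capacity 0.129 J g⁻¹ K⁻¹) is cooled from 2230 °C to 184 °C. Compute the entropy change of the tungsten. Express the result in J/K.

ΔS = -69.7 J/K

In kelvin: T₁ = 2503.15 K, T₂ = 457.15 K. ΔS = ∫dQ_rev/T = m c ln(T₂/T₁) = 318 × 0.129 × ln(457.15/2503.15) = -69.7 J/K.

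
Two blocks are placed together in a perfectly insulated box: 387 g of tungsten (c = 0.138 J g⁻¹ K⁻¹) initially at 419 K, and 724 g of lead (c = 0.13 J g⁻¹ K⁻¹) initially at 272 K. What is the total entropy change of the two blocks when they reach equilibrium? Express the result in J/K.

Energy balance: T_f = (m₁c₁T₁ + m₂c₂T₂)/(m₁c₁ + m₂c₂) = 325.22 K.
ΔS₁ = m₁c₁ ln(T_f/T₁) = 53.406 × ln(325.22/419) = -13.53 J/K.
ΔS₂ = m₂c₂ ln(T_f/T₂) = 94.12 × ln(325.22/272) = 16.82 J/K.
ΔS_total = -13.53 + 16.82 = 3.29 J/K.

ΔS_total = 3.29 J/K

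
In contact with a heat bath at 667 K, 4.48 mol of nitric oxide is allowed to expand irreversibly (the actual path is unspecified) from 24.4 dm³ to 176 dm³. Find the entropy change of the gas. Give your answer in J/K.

ΔS_gas = 73.6 J/K

Entropy is a state function, so ΔS_gas depends only on the end states.
For an isothermal ideal gas ΔS_gas = nR ln(V₂/V₁) = 4.48 × 8.314 × ln(176/24.4) = 73.6 J/K.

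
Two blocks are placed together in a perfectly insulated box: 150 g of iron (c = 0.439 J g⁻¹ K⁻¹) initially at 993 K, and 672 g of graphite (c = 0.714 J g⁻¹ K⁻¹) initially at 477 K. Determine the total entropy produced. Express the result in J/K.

ΔS_total = 18.7 J/K

Energy balance: T_f = (m₁c₁T₁ + m₂c₂T₂)/(m₁c₁ + m₂c₂) = 539.27 K.
ΔS₁ = m₁c₁ ln(T_f/T₁) = 65.85 × ln(539.27/993) = -40.2 J/K.
ΔS₂ = m₂c₂ ln(T_f/T₂) = 479.808 × ln(539.27/477) = 58.87 J/K.
ΔS_total = -40.2 + 58.87 = 18.7 J/K.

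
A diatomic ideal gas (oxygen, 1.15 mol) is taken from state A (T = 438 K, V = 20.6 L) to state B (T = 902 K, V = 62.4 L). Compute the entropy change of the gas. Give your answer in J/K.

ΔS = 27.9 J/K

Entropy is a state function: ΔS = nC_V ln(T₂/T₁) + nR ln(V₂/V₁), with C_V = 5R/2 = 20.79 J mol⁻¹ K⁻¹ for a diatomic ideal gas.
ΔS = 1.15 × [20.79 × ln(902/438) + 8.314 × ln(62.4/20.6)] = 27.9 J/K.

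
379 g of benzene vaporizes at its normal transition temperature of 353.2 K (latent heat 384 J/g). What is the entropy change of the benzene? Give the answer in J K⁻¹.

ΔS = 412 J/K

Heat absorbed by the substance: Q = mL = 379 × 384 = 145536 J.
At constant T, ΔS = Q_rev/T = 145536 / 353.2 = 412 J/K.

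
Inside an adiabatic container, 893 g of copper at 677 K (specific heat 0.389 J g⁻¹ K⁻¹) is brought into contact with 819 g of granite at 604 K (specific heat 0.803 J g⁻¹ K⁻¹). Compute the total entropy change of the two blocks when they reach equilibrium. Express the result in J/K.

ΔS_total = 1.5 J/K

Energy balance: T_f = (m₁c₁T₁ + m₂c₂T₂)/(m₁c₁ + m₂c₂) = 629.23 K.
ΔS₁ = m₁c₁ ln(T_f/T₁) = 347.377 × ln(629.23/677) = -25.418 J/K.
ΔS₂ = m₂c₂ ln(T_f/T₂) = 657.657 × ln(629.23/604) = 26.915 J/K.
ΔS_total = -25.418 + 26.915 = 1.5 J/K.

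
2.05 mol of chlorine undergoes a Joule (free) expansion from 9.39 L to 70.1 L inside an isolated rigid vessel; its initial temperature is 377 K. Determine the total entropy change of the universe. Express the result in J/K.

ΔS_universe = 34.3 J/K

No heat is exchanged and no work is done, so the ideal-gas temperature stays constant.
Entropy is a state function; using a reversible isothermal path, ΔS_gas = nR ln(V₂/V₁) = 2.05 × 8.314 × ln(70.1/9.39) = 34.3 J/K.
The insulated surroundings exchange no heat, so ΔS_surr = 0 and ΔS_universe = ΔS_gas.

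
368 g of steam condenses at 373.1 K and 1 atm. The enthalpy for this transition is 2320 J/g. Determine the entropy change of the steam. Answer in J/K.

Heat released by the substance: Q = −mL = −368 × 2320 = −853760 J.
At constant T, ΔS = Q_rev/T = −853760 / 373.1 = -2290 J/K.

ΔS = -2290 J/K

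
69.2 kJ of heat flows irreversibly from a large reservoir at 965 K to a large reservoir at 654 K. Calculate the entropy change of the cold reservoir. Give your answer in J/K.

The cold reservoir gains heat Q, so ΔS_cold = +Q/T_C = 69200/654 = 106 J/K.

ΔS_cold = 106 J/K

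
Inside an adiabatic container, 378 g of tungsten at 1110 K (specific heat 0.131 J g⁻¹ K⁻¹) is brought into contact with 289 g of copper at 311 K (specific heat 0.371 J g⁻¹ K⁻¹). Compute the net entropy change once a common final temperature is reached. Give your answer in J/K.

ΔS_total = 30.1 J/K

Energy balance: T_f = (m₁c₁T₁ + m₂c₂T₂)/(m₁c₁ + m₂c₂) = 563.43 K.
ΔS₁ = m₁c₁ ln(T_f/T₁) = 49.518 × ln(563.43/1110) = -33.58 J/K.
ΔS₂ = m₂c₂ ln(T_f/T₂) = 107.219 × ln(563.43/311) = 63.71 J/K.
ΔS_total = -33.58 + 63.71 = 30.1 J/K.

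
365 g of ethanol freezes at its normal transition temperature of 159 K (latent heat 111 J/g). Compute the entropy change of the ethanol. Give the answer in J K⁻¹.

Heat released by the substance: Q = −mL = −365 × 111 = −40515 J.
At constant T, ΔS = Q_rev/T = −40515 / 159 = -255 J/K.

ΔS = -255 J/K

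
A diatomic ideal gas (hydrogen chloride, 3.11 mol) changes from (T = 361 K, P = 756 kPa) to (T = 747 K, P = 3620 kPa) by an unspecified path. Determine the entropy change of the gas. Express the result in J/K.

ΔS = 25.3 J/K

ΔS = nC_p ln(T₂/T₁) − nR ln(P₂/P₁), with C_p = 7R/2 = 29.1 J mol⁻¹ K⁻¹ for a diatomic ideal gas.
ΔS = 3.11 × [29.1 × ln(747/361) − 8.314 × ln(3620/756)] = 25.3 J/K.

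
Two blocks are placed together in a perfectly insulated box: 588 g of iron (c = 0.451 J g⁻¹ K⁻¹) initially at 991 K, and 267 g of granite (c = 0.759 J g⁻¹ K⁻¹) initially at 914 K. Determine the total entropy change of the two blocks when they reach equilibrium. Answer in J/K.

Energy balance: T_f = (m₁c₁T₁ + m₂c₂T₂)/(m₁c₁ + m₂c₂) = 957.65 K.
ΔS₁ = m₁c₁ ln(T_f/T₁) = 265.188 × ln(957.65/991) = -9.079 J/K.
ΔS₂ = m₂c₂ ln(T_f/T₂) = 202.653 × ln(957.65/914) = 9.453 J/K.
ΔS_total = -9.079 + 9.453 = 0.374 J/K.

ΔS_total = 0.374 J/K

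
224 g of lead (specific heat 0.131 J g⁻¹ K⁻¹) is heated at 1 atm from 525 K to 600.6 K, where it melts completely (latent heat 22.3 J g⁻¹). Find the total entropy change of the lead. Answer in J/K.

Warming step: ΔS₁ = m c ln(T_tr/T_i) = 224 × 0.131 × ln(600.6/525) = 3.948 J/K.
Phase change: ΔS₂ = +mL/T_tr = 224 × 22.3 / 600.6 = 8.317 J/K.
ΔS_total = (3.948) + (8.317) = 12.3 J/K.

ΔS = 12.3 J/K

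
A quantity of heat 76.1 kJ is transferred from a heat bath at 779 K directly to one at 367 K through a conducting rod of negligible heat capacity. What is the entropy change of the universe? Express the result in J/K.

ΔS_hot = −Q/T_H = −76100/779 = -97.69 J/K and ΔS_cold = +Q/T_C = 76100/367 = 207.4 J/K.
ΔS_total = -97.69 + 207.4 = 110 J/K, positive as the second law requires.

ΔS_total = 110 J/K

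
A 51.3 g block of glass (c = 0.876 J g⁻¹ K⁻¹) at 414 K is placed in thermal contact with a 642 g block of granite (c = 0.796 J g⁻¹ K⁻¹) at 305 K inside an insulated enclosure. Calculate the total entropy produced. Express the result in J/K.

ΔS_total = 2.1 J/K

Energy balance: T_f = (m₁c₁T₁ + m₂c₂T₂)/(m₁c₁ + m₂c₂) = 313.81 K.
ΔS₁ = m₁c₁ ln(T_f/T₁) = 44.9388 × ln(313.81/414) = -12.45 J/K.
ΔS₂ = m₂c₂ ln(T_f/T₂) = 511.032 × ln(313.81/305) = 14.55 J/K.
ΔS_total = -12.45 + 14.55 = 2.1 J/K.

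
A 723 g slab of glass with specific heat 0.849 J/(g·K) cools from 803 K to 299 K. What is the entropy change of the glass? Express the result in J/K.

ΔS = -606 J/K

ΔS = ∫dQ_rev/T = m c ln(T₂/T₁) = 723 × 0.849 × ln(299/803) = -606 J/K.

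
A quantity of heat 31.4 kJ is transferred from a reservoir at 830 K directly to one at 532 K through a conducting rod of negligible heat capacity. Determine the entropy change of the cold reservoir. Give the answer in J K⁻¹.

ΔS_cold = 59 J/K

The cold reservoir gains heat Q, so ΔS_cold = +Q/T_C = 31400/532 = 59 J/K.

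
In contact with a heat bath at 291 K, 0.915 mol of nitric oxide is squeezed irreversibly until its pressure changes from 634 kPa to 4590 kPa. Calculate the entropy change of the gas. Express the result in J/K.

Entropy is a state function, so ΔS_gas depends only on the end states.
For an isothermal ideal gas ΔS_gas = nR ln(P₁/P₂) = 0.915 × 8.314 × ln(634/4590) = -15.1 J/K.

ΔS_gas = -15.1 J/K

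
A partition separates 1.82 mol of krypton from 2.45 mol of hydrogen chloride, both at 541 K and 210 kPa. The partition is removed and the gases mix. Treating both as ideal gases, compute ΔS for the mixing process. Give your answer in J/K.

Mole fractions: x_A = 1.82/4.27 = 0.426, x_B = 0.574.
ΔS_mix = −R(n_A ln x_A + n_B ln x_B) = −8.314 × (1.82 ln 0.426 + 2.45 ln 0.574) = 24.2 J/K.

ΔS_mix = 24.2 J/K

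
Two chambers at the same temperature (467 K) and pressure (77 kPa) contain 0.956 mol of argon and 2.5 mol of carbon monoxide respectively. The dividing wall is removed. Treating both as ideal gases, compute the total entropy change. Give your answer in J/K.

Mole fractions: x_A = 0.956/3.46 = 0.277, x_B = 0.723.
ΔS_mix = −R(n_A ln x_A + n_B ln x_B) = −8.314 × (0.956 ln 0.277 + 2.5 ln 0.723) = 16.9 J/K.

ΔS_mix = 16.9 J/K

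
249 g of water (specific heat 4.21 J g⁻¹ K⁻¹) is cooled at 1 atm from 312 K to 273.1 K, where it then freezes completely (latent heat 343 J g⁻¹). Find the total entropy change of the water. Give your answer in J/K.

Cooling step: ΔS₁ = m c ln(T_tr/T_i) = 249 × 4.21 × ln(273.1/312) = -139.6 J/K.
Phase change: ΔS₂ = −mL/T_tr = −249 × 343 / 273.1 = -312.7 J/K.
ΔS_total = (-139.6) + (-312.7) = -452 J/K.

ΔS = -452 J/K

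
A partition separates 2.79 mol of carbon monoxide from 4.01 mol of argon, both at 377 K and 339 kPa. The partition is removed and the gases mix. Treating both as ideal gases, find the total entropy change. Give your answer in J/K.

ΔS_mix = 38.3 J/K

Mole fractions: x_A = 2.79/6.8 = 0.41, x_B = 0.59.
ΔS_mix = −R(n_A ln x_A + n_B ln x_B) = −8.314 × (2.79 ln 0.41 + 4.01 ln 0.59) = 38.3 J/K.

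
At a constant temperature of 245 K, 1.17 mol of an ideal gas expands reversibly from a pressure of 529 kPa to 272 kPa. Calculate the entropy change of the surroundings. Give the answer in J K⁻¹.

ΔS_surr = -6.47 J/K

For an isothermal ideal gas ΔS_gas = nR ln(P₁/P₂) = 1.17 × 8.314 × ln(529/272) = 6.47 J/K.
The process is reversible, so ΔS_surr = −ΔS_gas = -6.47 J/K and ΔS_universe = 0.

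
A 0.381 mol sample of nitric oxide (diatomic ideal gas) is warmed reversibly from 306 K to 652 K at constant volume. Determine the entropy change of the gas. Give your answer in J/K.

ΔS = 5.99 J/K

At constant volume, ΔS = nC_V ln(T₂/T₁) with C_V = 5R/2 = 20.79 J mol⁻¹ K⁻¹.
ΔS = 0.381 × 20.79 × ln(652/306) = 5.99 J/K.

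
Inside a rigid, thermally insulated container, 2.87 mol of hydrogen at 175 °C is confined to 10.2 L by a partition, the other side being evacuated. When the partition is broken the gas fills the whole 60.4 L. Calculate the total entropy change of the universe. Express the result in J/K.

ΔS_universe = 42.4 J/K

For an ideal gas in free expansion Q = 0 and W = 0, so T is unchanged.
Entropy is a state function; using a reversible isothermal path, ΔS_gas = nR ln(V₂/V₁) = 2.87 × 8.314 × ln(60.4/10.2) = 42.4 J/K.
The insulated surroundings exchange no heat, so ΔS_surr = 0 and ΔS_universe = ΔS_gas.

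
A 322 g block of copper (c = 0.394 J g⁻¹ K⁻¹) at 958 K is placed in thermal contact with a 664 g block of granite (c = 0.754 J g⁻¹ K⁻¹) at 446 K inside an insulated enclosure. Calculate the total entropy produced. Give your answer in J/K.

ΔS_total = 34 J/K

Energy balance: T_f = (m₁c₁T₁ + m₂c₂T₂)/(m₁c₁ + m₂c₂) = 549.51 K.
ΔS₁ = m₁c₁ ln(T_f/T₁) = 126.868 × ln(549.51/958) = -70.52 J/K.
ΔS₂ = m₂c₂ ln(T_f/T₂) = 500.656 × ln(549.51/446) = 104.5 J/K.
ΔS_total = -70.52 + 104.5 = 34 J/K.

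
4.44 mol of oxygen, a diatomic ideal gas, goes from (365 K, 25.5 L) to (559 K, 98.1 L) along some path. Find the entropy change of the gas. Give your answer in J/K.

ΔS = 89.1 J/K

Entropy is a state function: ΔS = nC_V ln(T₂/T₁) + nR ln(V₂/V₁), with C_V = 5R/2 = 20.79 J mol⁻¹ K⁻¹ for a diatomic ideal gas.
ΔS = 4.44 × [20.79 × ln(559/365) + 8.314 × ln(98.1/25.5)] = 89.1 J/K.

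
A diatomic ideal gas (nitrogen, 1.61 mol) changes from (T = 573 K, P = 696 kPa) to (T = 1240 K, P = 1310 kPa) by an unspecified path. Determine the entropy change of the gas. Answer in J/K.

ΔS = 27.7 J/K

ΔS = nC_p ln(T₂/T₁) − nR ln(P₂/P₁), with C_p = 7R/2 = 29.1 J mol⁻¹ K⁻¹ for a diatomic ideal gas.
ΔS = 1.61 × [29.1 × ln(1240/573) − 8.314 × ln(1310/696)] = 27.7 J/K.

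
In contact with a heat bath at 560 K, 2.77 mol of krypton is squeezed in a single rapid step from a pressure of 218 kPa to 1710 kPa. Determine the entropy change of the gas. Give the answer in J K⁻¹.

Entropy is a state function, so ΔS_gas depends only on the end states.
For an isothermal ideal gas ΔS_gas = nR ln(P₁/P₂) = 2.77 × 8.314 × ln(218/1710) = -47.4 J/K.

ΔS_gas = -47.4 J/K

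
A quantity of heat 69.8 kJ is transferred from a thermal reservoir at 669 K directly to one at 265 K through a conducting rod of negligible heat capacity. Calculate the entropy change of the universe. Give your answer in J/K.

ΔS_hot = −Q/T_H = −69800/669 = -104.3 J/K and ΔS_cold = +Q/T_C = 69800/265 = 263.4 J/K.
ΔS_total = -104.3 + 263.4 = 159 J/K, positive as the second law requires.

ΔS_total = 159 J/K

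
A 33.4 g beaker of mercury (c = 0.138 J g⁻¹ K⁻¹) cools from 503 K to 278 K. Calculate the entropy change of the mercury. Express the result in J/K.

ΔS = ∫dQ_rev/T = m c ln(T₂/T₁) = 33.4 × 0.138 × ln(278/503) = -2.73 J/K.

ΔS = -2.73 J/K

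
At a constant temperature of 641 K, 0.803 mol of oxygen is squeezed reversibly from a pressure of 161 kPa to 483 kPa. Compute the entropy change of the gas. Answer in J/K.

ΔS_gas = -7.33 J/K

For an isothermal ideal gas ΔS_gas = nR ln(P₁/P₂) = 0.803 × 8.314 × ln(161/483) = -7.33 J/K.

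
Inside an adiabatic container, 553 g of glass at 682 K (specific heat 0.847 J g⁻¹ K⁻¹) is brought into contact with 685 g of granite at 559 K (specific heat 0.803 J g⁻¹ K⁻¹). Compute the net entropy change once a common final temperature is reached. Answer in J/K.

Energy balance: T_f = (m₁c₁T₁ + m₂c₂T₂)/(m₁c₁ + m₂c₂) = 615.57 K.
ΔS₁ = m₁c₁ ln(T_f/T₁) = 468.391 × ln(615.57/682) = -48 J/K.
ΔS₂ = m₂c₂ ln(T_f/T₂) = 550.055 × ln(615.57/559) = 53.02 J/K.
ΔS_total = -48 + 53.02 = 5.02 J/K.

ΔS_total = 5.02 J/K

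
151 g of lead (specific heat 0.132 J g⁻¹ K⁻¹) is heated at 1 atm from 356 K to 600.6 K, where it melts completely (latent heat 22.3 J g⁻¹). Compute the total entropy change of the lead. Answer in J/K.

ΔS = 16 J/K

Warming step: ΔS₁ = m c ln(T_tr/T_i) = 151 × 0.132 × ln(600.6/356) = 10.42 J/K.
Phase change: ΔS₂ = +mL/T_tr = 151 × 22.3 / 600.6 = 5.607 J/K.
ΔS_total = (10.42) + (5.607) = 16 J/K.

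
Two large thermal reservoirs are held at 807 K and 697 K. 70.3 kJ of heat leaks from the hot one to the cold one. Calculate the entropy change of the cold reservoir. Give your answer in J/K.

The cold reservoir gains heat Q, so ΔS_cold = +Q/T_C = 70300/697 = 101 J/K.

ΔS_cold = 101 J/K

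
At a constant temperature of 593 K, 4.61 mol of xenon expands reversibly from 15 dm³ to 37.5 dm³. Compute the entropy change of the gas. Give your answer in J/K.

ΔS_gas = 35.1 J/K

For an isothermal ideal gas ΔS_gas = nR ln(V₂/V₁) = 4.61 × 8.314 × ln(37.5/15) = 35.1 J/K.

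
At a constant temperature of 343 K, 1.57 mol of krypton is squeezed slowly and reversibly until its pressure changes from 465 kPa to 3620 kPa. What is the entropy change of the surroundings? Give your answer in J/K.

ΔS_surr = 26.8 J/K

For an isothermal ideal gas ΔS_gas = nR ln(P₁/P₂) = 1.57 × 8.314 × ln(465/3620) = -26.8 J/K.
The process is reversible, so ΔS_surr = −ΔS_gas = 26.8 J/K and ΔS_universe = 0.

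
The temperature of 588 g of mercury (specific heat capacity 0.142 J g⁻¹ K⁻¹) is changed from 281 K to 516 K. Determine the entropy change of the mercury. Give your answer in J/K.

ΔS = 50.7 J/K

ΔS = ∫dQ_rev/T = m c ln(T₂/T₁) = 588 × 0.142 × ln(516/281) = 50.7 J/K.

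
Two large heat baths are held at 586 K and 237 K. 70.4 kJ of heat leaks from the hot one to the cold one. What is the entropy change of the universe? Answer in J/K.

ΔS_total = 177 J/K

ΔS_hot = −Q/T_H = −70400/586 = -120.1 J/K and ΔS_cold = +Q/T_C = 70400/237 = 297 J/K.
ΔS_total = -120.1 + 297 = 177 J/K, positive as the second law requires.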